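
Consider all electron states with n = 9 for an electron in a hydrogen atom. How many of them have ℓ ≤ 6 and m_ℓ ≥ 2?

The n = 9 shell has ℓ = 0 through 8; check each.
Orbitals with ℓ ≤ 6 and m_ℓ ≥ 2, by ℓ: ℓ=2 → 1; ℓ=3 → 2; ℓ=4 → 3; ℓ=5 → 4; ℓ=6 → 5.
Orbitals: 1 + 2 + 3 + 4 + 5 = 15. Each orbital carries two spin states, so 15 × 2 = 30 states.

30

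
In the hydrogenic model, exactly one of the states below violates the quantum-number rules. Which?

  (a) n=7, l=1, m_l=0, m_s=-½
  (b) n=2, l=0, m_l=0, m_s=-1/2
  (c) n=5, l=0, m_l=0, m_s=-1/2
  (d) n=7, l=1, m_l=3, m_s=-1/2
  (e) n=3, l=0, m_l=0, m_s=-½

(d) has |m_l| = 3 > l = 1, violating −l ≤ m_l ≤ l.
The remaining sets (a), (b), (c), (e) satisfy all four rules.

(d)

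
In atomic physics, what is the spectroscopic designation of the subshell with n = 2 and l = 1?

2p

l = 1 corresponds to the letter 'p', so the subshell is 2p.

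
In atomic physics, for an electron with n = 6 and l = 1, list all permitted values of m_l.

-1, 0, 1

m_l takes every integer from −l to +l. With l = 1 that gives the 3 values -1, 0, 1.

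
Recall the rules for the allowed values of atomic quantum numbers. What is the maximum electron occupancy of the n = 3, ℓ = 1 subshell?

A subshell with ℓ = 1 has 2ℓ+1 = 3 orbitals, each holding 2 electrons (spin ±1/2), so 3 × 2 = 6.

6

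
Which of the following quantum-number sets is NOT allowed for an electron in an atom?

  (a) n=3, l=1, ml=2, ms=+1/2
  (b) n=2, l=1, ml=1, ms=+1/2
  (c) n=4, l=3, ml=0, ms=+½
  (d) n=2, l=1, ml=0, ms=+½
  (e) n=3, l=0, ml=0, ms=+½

(a) has |ml| = 2 > l = 1, violating −l ≤ ml ≤ l.
The remaining sets (b), (c), (d), (e) satisfy all four rules.

(a)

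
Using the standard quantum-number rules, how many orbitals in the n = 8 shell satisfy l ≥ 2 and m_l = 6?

2

Go through l = 0, …, 7 (the values permitted for n = 8).
Orbitals with l ≥ 2 and m_l = 6, by l: l=6 → 1; l=7 → 1.
Total orbitals: 1 + 1 = 2.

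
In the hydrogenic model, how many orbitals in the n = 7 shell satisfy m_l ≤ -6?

1

Per l-value: l=6 → 1.
Total orbitals: 1.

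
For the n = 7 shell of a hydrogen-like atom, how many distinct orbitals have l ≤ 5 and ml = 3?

Orbitals with l ≤ 5 and ml = 3, by l: l=3 → 1; l=4 → 1; l=5 → 1.
Total orbitals: 1 + 1 + 1 = 3.

3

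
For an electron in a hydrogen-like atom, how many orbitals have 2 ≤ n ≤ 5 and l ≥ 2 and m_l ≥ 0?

22

Work shell by shell — for each n, count the (l, m_l) pairs that satisfy l ≥ 2 and m_l ≥ 0:
n=3 → 3; n=4 → 7; n=5 → 12.
Total orbitals: 3 + 7 + 12 = 22.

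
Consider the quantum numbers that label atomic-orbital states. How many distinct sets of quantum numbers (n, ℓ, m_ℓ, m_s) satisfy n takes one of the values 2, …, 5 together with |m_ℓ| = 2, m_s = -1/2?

12

Count contributing orbitals for each principal shell:
n=3 → 2; n=4 → 4; n=5 → 6.
Orbitals: 2 + 4 + 6 = 12. With m_s fixed to -1/2 there is one state per orbital, so 12 states.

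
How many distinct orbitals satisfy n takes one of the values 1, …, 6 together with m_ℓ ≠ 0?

Treat each shell separately and count matching orbitals:
n=2 → 2; n=3 → 6; n=4 → 12; n=5 → 20; n=6 → 30.
Total orbitals: 2 + 6 + 12 + 20 + 30 = 70.

70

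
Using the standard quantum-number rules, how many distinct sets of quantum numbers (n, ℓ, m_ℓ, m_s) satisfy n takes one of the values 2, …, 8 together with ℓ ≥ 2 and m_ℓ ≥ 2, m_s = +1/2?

56

Work shell by shell — for each n, count the (ℓ, m_ℓ) pairs that satisfy ℓ ≥ 2 and m_ℓ ≥ 2:
n=3 → 1; n=4 → 3; n=5 → 6; n=6 → 10; n=7 → 15; n=8 → 21.
Orbitals: 1 + 3 + 6 + 10 + 15 + 21 = 56. With m_s fixed to +1/2 there is one state per orbital, so 56 states.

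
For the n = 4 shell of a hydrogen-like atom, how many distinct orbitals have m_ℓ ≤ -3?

1

With n = 4 the allowed ℓ are 0, 1, …, 3.
Contributions: ℓ=3 → 1.
Total orbitals: 1.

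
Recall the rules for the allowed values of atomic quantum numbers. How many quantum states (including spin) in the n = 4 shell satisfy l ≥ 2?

24

The n = 4 shell has l = 0 through 3; check each.
Per l-value: l=2 → 5; l=3 → 7.
Orbitals: 5 + 7 = 12. Each orbital carries two spin states, so 12 × 2 = 24 states.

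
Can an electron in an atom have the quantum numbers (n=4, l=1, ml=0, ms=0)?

No

The spin quantum number for an electron can only be ms = +1/2 or −1/2; ms = 0 is not one of those.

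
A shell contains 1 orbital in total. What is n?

n = 1

n² = 1 ⇒ n = 1.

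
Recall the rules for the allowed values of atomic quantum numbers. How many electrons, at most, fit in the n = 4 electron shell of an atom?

A shell holds 2n² electrons: 2 × 4² = 2 × 16 = 32.

32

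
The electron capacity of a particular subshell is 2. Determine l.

l = 0

2(2l+1) = 2 ⇒ 2l+1 = 1 ⇒ l = 0.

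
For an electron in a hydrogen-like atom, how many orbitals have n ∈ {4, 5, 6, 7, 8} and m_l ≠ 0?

160

Count contributing orbitals for each principal shell:
n=4 → 12; n=5 → 20; n=6 → 30; n=7 → 42; n=8 → 56.
Total orbitals: 12 + 20 + 30 + 42 + 56 = 160.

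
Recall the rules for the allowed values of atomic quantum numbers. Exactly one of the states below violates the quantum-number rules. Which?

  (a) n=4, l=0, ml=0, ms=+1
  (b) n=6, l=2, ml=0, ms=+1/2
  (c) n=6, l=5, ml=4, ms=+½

(a)

(a) has ms = +1, but an electron's spin must be ±1/2.
The remaining sets (b), (c) satisfy all four rules.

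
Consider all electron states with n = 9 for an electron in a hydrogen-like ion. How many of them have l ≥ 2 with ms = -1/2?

77

The n = 9 shell has l = 0 through 8; check each.
Orbitals with l ≥ 2, by l: l=2 → 5; l=3 → 7; l=4 → 9; l=5 → 11; l=6 → 13; l=7 → 15; l=8 → 17.
Orbitals: 5 + 7 + 9 + 11 + 13 + 15 + 17 = 77. With ms fixed to a single value there is one state per orbital, giving 77 states.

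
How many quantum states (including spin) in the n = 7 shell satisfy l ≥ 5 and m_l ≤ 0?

26

Go through l = 0, …, 6 (the values permitted for n = 7).
The (l, m_l) pairs meeting l ≥ 5 and m_l ≤ 0 give: l=5 → 6; l=6 → 7.
Orbitals: 6 + 7 = 13. Each orbital carries two spin states, so 13 × 2 = 26 states.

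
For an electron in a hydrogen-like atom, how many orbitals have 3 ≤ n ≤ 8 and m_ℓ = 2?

21

Per-shell orbital counts meeting the constraint:
n=3 → 1; n=4 → 2; n=5 → 3; n=6 → 4; n=7 → 5; n=8 → 6.
Total orbitals: 1 + 2 + 3 + 4 + 5 + 6 = 21.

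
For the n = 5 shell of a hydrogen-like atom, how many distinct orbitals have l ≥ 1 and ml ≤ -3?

Per l-value: l=3 → 1; l=4 → 2.
Total orbitals: 1 + 2 = 3.

3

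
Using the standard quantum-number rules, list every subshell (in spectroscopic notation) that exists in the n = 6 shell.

6s, 6p, 6d, 6f, 6g, 6h

For n = 6, ℓ runs from 0 to 5. In spectroscopic notation ℓ = 0,1,2,… ↔ s,p,d,f,g,h,i, so the subshells are 6s, 6p, 6d, 6f, 6g, 6h.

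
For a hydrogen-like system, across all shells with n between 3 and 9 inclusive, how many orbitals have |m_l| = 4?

30

For each n in the range, tally the orbitals obeying |m_l| = 4:
n=5 → 2; n=6 → 4; n=7 → 6; n=8 → 8; n=9 → 10.
Total orbitals: 2 + 4 + 6 + 8 + 10 = 30.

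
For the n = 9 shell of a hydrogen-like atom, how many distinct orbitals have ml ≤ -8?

1

Go through l = 0, …, 8 (the values permitted for n = 9).
The (l, ml) pairs meeting ml ≤ -8 give: l=8 → 1.
Total orbitals: 1.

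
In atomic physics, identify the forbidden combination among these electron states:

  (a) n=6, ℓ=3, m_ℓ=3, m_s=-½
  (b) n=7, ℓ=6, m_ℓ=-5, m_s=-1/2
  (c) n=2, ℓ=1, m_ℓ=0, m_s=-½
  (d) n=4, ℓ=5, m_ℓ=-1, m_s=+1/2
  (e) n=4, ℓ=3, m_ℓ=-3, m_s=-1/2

(d) has ℓ = 5 ≥ n = 4, violating 0 ≤ ℓ ≤ n−1.
The remaining sets (a), (b), (c), (e) satisfy all four rules.

(d)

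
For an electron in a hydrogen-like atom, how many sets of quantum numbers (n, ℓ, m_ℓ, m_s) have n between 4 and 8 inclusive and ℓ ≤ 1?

For each n in the range, tally the orbitals obeying ℓ ≤ 1:
n=4 → 4; n=5 → 4; n=6 → 4; n=7 → 4; n=8 → 4.
Orbitals: 4 + 4 + 4 + 4 + 4 = 20. Including both spin states (m_s = ±1/2) gives 2 × 20 = 40 states.

40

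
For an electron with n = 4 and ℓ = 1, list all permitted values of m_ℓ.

-1, 0, 1

m_ℓ takes every integer from −ℓ to +ℓ. With ℓ = 1 that gives the 3 values -1, 0, 1.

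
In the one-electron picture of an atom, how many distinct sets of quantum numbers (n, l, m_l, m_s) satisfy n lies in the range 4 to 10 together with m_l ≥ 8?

8

Count contributing orbitals for each principal shell:
n=9 → 1; n=10 → 3.
Orbitals: 1 + 3 = 4. Including both spin states (m_s = ±1/2) gives 2 × 4 = 8 states.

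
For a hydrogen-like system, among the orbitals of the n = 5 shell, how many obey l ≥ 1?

24

For n = 5, l ranges over 0 … 4.
Orbitals with l ≥ 1, by l: l=1 → 3; l=2 → 5; l=3 → 7; l=4 → 9.
Total orbitals: 3 + 5 + 7 + 9 = 24.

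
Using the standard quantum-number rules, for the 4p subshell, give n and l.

n = 4, l = 1

The leading integer gives n = 4; the letter 'p' means l = 1.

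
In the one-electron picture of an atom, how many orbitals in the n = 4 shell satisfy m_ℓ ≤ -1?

For n = 4, ℓ ranges over 0 … 3.
Orbitals with m_ℓ ≤ -1, by ℓ: ℓ=1 → 1; ℓ=2 → 2; ℓ=3 → 3.
Total orbitals: 1 + 2 + 3 = 6.

6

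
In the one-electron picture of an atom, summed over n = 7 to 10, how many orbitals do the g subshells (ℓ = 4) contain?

36

A g subshell (ℓ = 4) exists for every n ≥ 5, so shells n = 7, 8, 9, 10 each contribute one — 4 subshells.
Since each g subshell has 2·4+1 = 9 orbitals, the total is 4 × 9 = 36.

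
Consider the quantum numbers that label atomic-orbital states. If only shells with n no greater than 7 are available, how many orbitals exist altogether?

Total orbitals = 1² + 2² + 3² + 4² + 5² + 6² + 7² = 140.

140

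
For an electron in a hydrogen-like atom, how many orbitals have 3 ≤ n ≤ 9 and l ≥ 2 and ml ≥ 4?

35

Count contributing orbitals for each principal shell:
n=5 → 1; n=6 → 3; n=7 → 6; n=8 → 10; n=9 → 15.
Total orbitals: 1 + 3 + 6 + 10 + 15 = 35.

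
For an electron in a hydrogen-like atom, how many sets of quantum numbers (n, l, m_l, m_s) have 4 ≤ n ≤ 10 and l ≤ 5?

For each n in the range, tally the orbitals obeying l ≤ 5:
n=4 → 16; n=5 → 25; n=6 → 36; n=7 → 36; n=8 → 36; n=9 → 36; n=10 → 36.
Orbitals: 16 + 25 + 36 + 36 + 36 + 36 + 36 = 221. Including both spin states (m_s = ±1/2) gives 2 × 221 = 442 states.

442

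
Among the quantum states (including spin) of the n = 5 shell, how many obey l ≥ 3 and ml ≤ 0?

For n = 5, l ranges over 0 … 4.
Per l-value: l=3 → 4; l=4 → 5.
Orbitals: 4 + 5 = 9. Each orbital carries two spin states, so 9 × 2 = 18 states.

18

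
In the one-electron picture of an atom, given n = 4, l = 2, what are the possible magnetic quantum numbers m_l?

-2, -1, 0, 1, 2

m_l takes every integer from −l to +l. With l = 2 that gives the 5 values -2, -1, 0, 1, 2.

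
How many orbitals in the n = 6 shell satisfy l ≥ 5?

11

Per l-value: l=5 → 11.
Total orbitals: 11.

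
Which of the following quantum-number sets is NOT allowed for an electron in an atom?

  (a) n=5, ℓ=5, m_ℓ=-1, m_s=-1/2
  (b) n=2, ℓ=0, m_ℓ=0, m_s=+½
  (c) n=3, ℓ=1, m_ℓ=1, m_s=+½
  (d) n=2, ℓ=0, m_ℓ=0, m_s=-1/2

(a)

(a) has ℓ = 5 ≥ n = 5, violating 0 ≤ ℓ ≤ n−1.
The remaining sets (b), (c), (d) satisfy all four rules.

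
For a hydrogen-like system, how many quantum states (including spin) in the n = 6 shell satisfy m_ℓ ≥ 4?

For n = 6, ℓ ranges over 0 … 5.
Per ℓ-value: ℓ=4 → 1; ℓ=5 → 2.
Orbitals: 1 + 2 = 3. Each orbital carries two spin states, so 3 × 2 = 6 states.

6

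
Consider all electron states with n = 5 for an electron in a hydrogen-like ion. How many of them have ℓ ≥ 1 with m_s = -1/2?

24

The (ℓ, m_ℓ) pairs meeting ℓ ≥ 1 give: ℓ=1 → 3; ℓ=2 → 5; ℓ=3 → 7; ℓ=4 → 9.
Orbitals: 3 + 5 + 7 + 9 = 24. With m_s fixed to a single value there is one state per orbital, giving 24 states.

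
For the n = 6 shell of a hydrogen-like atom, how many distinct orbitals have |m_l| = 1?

10

Go through l = 0, …, 5 (the values permitted for n = 6).
Orbitals with |m_l| = 1, by l: l=1 → 2; l=2 → 2; l=3 → 2; l=4 → 2; l=5 → 2.
Total orbitals: 2 + 2 + 2 + 2 + 2 = 10.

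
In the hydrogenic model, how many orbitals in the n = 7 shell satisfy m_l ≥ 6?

1

For n = 7, l ranges over 0 … 6.
Orbitals with m_l ≥ 6, by l: l=6 → 1.
Total orbitals: 1.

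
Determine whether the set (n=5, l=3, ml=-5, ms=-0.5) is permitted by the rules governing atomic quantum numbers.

The magnetic quantum number must satisfy −l ≤ ml ≤ l. With l = 3, ml can only be -3, -2, -1, 0, 1, 2, 3, so ml = -5 is forbidden.

Not allowed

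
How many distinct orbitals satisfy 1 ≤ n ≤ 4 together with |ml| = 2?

For each n in the range, tally the orbitals obeying |ml| = 2:
n=3 → 2; n=4 → 4.
Total orbitals: 2 + 4 = 6.

6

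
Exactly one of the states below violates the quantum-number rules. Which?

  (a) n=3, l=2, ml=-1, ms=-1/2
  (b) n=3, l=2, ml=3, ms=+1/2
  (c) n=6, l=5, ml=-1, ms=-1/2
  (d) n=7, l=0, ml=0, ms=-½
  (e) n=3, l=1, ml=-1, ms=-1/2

(b) has |ml| = 3 > l = 2, violating −l ≤ ml ≤ l.
The remaining sets (a), (c), (d), (e) satisfy all four rules.

(b)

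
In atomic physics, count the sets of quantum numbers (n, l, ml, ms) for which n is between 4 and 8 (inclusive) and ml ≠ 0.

Treat each shell separately and count matching orbitals:
n=4 → 12; n=5 → 20; n=6 → 30; n=7 → 42; n=8 → 56.
Orbitals: 12 + 20 + 30 + 42 + 56 = 160. Including both spin states (ms = ±1/2) gives 2 × 160 = 320 states.

320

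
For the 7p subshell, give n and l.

n = 7, l = 1

The leading integer gives n = 7; the letter 'p' means l = 1.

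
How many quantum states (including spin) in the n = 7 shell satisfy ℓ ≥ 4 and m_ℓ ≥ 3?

For n = 7, ℓ ranges over 0 … 6.
Contributions: ℓ=4 → 2; ℓ=5 → 3; ℓ=6 → 4.
Orbitals: 2 + 3 + 4 = 9. Each orbital carries two spin states, so 9 × 2 = 18 states.

18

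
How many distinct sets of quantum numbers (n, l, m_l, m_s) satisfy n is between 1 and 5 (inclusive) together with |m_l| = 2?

For each n in the range, tally the orbitals obeying |m_l| = 2:
n=3 → 2; n=4 → 4; n=5 → 6.
Orbitals: 2 + 4 + 6 = 12. Including both spin states (m_s = ±1/2) gives 2 × 12 = 24 states.

24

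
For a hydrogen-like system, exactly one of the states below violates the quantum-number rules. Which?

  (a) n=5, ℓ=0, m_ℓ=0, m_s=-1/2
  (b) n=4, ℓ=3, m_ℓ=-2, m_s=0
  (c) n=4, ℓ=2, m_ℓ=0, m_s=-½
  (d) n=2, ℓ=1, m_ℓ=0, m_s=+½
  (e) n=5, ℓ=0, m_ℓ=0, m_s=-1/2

(b) has m_s = 0, but an electron's spin must be ±1/2.
The remaining sets (a), (c), (d), (e) satisfy all four rules.

(b)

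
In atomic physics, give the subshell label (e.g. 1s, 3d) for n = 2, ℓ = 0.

ℓ = 0 corresponds to the letter 's', so the subshell is 2s.

2s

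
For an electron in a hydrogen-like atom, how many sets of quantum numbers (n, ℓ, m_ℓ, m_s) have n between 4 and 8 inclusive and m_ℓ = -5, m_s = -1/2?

6

Treat each shell separately and count matching orbitals:
n=6 → 1; n=7 → 2; n=8 → 3.
Orbitals: 1 + 2 + 3 = 6. With m_s fixed to -1/2 there is one state per orbital, so 6 states.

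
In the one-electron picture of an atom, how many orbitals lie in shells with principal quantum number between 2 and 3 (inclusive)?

Shell n has n² orbitals: 2²=4 + 3²=9 = 13 orbitals.

13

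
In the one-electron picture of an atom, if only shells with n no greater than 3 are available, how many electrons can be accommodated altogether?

Total orbitals = 1² + 2² + 3² = 14. Doubling for spin gives 28 electrons.

28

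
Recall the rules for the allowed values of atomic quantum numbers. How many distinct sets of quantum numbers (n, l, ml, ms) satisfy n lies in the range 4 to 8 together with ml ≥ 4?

40

Work shell by shell — for each n, count the (l, ml) pairs that satisfy ml ≥ 4:
n=5 → 1; n=6 → 3; n=7 → 6; n=8 → 10.
Orbitals: 1 + 3 + 6 + 10 = 20. Including both spin states (ms = ±1/2) gives 2 × 20 = 40 states.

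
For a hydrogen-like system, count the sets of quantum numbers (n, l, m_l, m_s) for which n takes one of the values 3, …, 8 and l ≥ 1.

Per-shell orbital counts meeting the constraint:
n=3 → 8; n=4 → 15; n=5 → 24; n=6 → 35; n=7 → 48; n=8 → 63.
Orbitals: 8 + 15 + 24 + 35 + 48 + 63 = 193. Including both spin states (m_s = ±1/2) gives 2 × 193 = 386 states.

386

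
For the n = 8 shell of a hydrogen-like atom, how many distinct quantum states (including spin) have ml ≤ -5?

Per l-value: l=5 → 1; l=6 → 2; l=7 → 3.
Orbitals: 1 + 2 + 3 = 6. Each orbital carries two spin states, so 6 × 2 = 12 states.

12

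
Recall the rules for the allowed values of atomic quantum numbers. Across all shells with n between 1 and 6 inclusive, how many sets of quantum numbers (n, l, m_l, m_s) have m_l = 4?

6

For each n in the range, tally the orbitals obeying m_l = 4:
n=5 → 1; n=6 → 2.
Orbitals: 1 + 2 = 3. Including both spin states (m_s = ±1/2) gives 2 × 3 = 6 states.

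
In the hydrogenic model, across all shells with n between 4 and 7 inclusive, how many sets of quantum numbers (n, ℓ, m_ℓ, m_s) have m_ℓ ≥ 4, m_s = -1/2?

10

Per-shell orbital counts meeting the constraint:
n=5 → 1; n=6 → 3; n=7 → 6.
Orbitals: 1 + 3 + 6 = 10. With m_s fixed to -1/2 there is one state per orbital, so 10 states.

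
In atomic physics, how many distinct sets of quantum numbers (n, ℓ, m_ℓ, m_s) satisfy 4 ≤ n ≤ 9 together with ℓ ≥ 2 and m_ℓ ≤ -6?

20

Work shell by shell — for each n, count the (ℓ, m_ℓ) pairs that satisfy ℓ ≥ 2 and m_ℓ ≤ -6:
n=7 → 1; n=8 → 3; n=9 → 6.
Orbitals: 1 + 3 + 6 = 10. Including both spin states (m_s = ±1/2) gives 2 × 10 = 20 states.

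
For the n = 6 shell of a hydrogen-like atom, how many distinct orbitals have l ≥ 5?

Go through l = 0, …, 5 (the values permitted for n = 6).
Per l-value: l=5 → 11.
Total orbitals: 11.

11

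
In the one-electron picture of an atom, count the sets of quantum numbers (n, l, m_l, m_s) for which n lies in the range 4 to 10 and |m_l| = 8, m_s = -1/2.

6

Treat each shell separately and count matching orbitals:
n=9 → 2; n=10 → 4.
Orbitals: 2 + 4 = 6. With m_s fixed to -1/2 there is one state per orbital, so 6 states.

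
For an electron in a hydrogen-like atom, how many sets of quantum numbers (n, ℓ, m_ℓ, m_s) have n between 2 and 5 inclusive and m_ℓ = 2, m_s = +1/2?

6

Go shell by shell, enumerating (ℓ, m_ℓ) with m_ℓ = 2:
n=3 → 1; n=4 → 2; n=5 → 3.
Orbitals: 1 + 2 + 3 = 6. With m_s fixed to +1/2 there is one state per orbital, so 6 states.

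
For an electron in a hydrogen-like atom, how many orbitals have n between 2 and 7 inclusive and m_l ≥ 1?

Go shell by shell, enumerating (l, m_l) with m_l ≥ 1:
n=2 → 1; n=3 → 3; n=4 → 6; n=5 → 10; n=6 → 15; n=7 → 21.
Total orbitals: 1 + 3 + 6 + 10 + 15 + 21 = 56.

56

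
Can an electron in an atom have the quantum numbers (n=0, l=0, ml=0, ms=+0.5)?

The principal quantum number must be a positive integer (n ≥ 1), but here n = 0.

Invalid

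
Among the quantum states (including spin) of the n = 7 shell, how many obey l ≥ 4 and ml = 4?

For n = 7, l ranges over 0 … 6.
Per l-value: l=4 → 1; l=5 → 1; l=6 → 1.
Orbitals: 1 + 1 + 1 = 3. Each orbital carries two spin states, so 3 × 2 = 6 states.

6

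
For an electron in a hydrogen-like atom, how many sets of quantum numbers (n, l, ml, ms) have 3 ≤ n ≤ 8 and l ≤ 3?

For each n in the range, tally the orbitals obeying l ≤ 3:
n=3 → 9; n=4 → 16; n=5 → 16; n=6 → 16; n=7 → 16; n=8 → 16.
Orbitals: 9 + 16 + 16 + 16 + 16 + 16 = 89. Including both spin states (ms = ±1/2) gives 2 × 89 = 178 states.

178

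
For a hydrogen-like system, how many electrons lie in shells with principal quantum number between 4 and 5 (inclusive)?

82

Shell n has n² orbitals: 4²=16 + 5²=25 = 41 orbitals.
Two spin states per orbital: 2 × 41 = 82 electrons.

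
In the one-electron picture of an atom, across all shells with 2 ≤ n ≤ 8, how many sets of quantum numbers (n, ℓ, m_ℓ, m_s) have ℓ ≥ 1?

Work shell by shell — for each n, count the (ℓ, m_ℓ) pairs that satisfy ℓ ≥ 1:
n=2 → 3; n=3 → 8; n=4 → 15; n=5 → 24; n=6 → 35; n=7 → 48; n=8 → 63.
Orbitals: 3 + 8 + 15 + 24 + 35 + 48 + 63 = 196. Including both spin states (m_s = ±1/2) gives 2 × 196 = 392 states.

392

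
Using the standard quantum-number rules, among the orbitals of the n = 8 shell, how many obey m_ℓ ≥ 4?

The n = 8 shell has ℓ = 0 through 7; check each.
Per ℓ-value: ℓ=4 → 1; ℓ=5 → 2; ℓ=6 → 3; ℓ=7 → 4.
Total orbitals: 1 + 2 + 3 + 4 = 10.

10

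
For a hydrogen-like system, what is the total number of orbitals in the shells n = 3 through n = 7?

Shell n has n² orbitals: 3²=9 + 4²=16 + 5²=25 + 6²=36 + 7²=49 = 135 orbitals.

135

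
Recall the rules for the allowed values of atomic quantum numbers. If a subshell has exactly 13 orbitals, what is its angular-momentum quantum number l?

l = 6

2l+1 = 13 gives l = 6.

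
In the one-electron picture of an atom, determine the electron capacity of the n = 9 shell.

A shell holds 2n² electrons: 2 × 9² = 2 × 81 = 162.

162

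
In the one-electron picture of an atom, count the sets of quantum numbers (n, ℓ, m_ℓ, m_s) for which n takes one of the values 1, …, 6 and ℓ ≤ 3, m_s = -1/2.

Go shell by shell, enumerating (ℓ, m_ℓ) with ℓ ≤ 3:
n=1 → 1; n=2 → 4; n=3 → 9; n=4 → 16; n=5 → 16; n=6 → 16.
Orbitals: 1 + 4 + 9 + 16 + 16 + 16 = 62. With m_s fixed to -1/2 there is one state per orbital, so 62 states.

62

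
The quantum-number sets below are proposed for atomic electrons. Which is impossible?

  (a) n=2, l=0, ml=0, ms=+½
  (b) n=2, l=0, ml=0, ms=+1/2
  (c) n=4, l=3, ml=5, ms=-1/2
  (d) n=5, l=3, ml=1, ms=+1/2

(c)

(c) has |ml| = 5 > l = 3, violating −l ≤ ml ≤ l.
The remaining sets (a), (b), (d) satisfy all four rules.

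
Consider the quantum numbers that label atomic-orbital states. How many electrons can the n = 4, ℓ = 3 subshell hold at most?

A subshell with ℓ = 3 has 2ℓ+1 = 7 orbitals, each holding 2 electrons (spin ±1/2), so 7 × 2 = 14.

14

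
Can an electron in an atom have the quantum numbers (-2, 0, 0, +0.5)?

The principal quantum number must be a positive integer (n ≥ 1), but here n = -2.

Invalid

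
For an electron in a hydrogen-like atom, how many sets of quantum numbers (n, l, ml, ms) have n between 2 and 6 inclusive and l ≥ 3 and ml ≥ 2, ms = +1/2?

16

Go shell by shell, enumerating (l, ml) with l ≥ 3 and ml ≥ 2:
n=4 → 2; n=5 → 5; n=6 → 9.
Orbitals: 2 + 5 + 9 = 16. With ms fixed to +1/2 there is one state per orbital, so 16 states.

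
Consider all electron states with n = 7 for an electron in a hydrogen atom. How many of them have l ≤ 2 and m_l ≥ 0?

12

For n = 7, l ranges over 0 … 6.
Per l-value: l=0 → 1; l=1 → 2; l=2 → 3.
Orbitals: 1 + 2 + 3 = 6. Each orbital carries two spin states, so 6 × 2 = 12 states.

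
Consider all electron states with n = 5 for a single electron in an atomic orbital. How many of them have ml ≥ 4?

2

With n = 5 the allowed l are 0, 1, …, 4.
Per l-value: l=4 → 1.
Orbitals: 1. Each orbital carries two spin states, so 1 × 2 = 2 states.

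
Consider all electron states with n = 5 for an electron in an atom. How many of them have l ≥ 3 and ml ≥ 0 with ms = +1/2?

9

Go through l = 0, …, 4 (the values permitted for n = 5).
The (l, ml) pairs meeting l ≥ 3 and ml ≥ 0 give: l=3 → 4; l=4 → 5.
Orbitals: 4 + 5 = 9. With ms fixed to a single value there is one state per orbital, giving 9 states.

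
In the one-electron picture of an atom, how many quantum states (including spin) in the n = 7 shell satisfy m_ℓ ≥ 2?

The n = 7 shell has ℓ = 0 through 6; check each.
Contributions: ℓ=2 → 1; ℓ=3 → 2; ℓ=4 → 3; ℓ=5 → 4; ℓ=6 → 5.
Orbitals: 1 + 2 + 3 + 4 + 5 = 15. Each orbital carries two spin states, so 15 × 2 = 30 states.

30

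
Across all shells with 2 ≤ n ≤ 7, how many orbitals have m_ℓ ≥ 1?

Count contributing orbitals for each principal shell:
n=2 → 1; n=3 → 3; n=4 → 6; n=5 → 10; n=6 → 15; n=7 → 21.
Total orbitals: 1 + 3 + 6 + 10 + 15 + 21 = 56.

56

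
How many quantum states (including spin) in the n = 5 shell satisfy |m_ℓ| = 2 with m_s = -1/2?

6

Go through ℓ = 0, …, 4 (the values permitted for n = 5).
Per ℓ-value: ℓ=2 → 2; ℓ=3 → 2; ℓ=4 → 2.
Orbitals: 2 + 2 + 2 = 6. With m_s fixed to a single value there is one state per orbital, giving 6 states.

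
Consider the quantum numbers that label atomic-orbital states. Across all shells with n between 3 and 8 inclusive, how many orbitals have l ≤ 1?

Count contributing orbitals for each principal shell:
n=3 → 4; n=4 → 4; n=5 → 4; n=6 → 4; n=7 → 4; n=8 → 4.
Total orbitals: 4 + 4 + 4 + 4 + 4 + 4 = 24.

24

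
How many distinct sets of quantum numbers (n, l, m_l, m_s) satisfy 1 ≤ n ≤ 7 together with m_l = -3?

20

Work shell by shell — for each n, count the (l, m_l) pairs that satisfy m_l = -3:
n=4 → 1; n=5 → 2; n=6 → 3; n=7 → 4.
Orbitals: 1 + 2 + 3 + 4 = 10. Including both spin states (m_s = ±1/2) gives 2 × 10 = 20 states.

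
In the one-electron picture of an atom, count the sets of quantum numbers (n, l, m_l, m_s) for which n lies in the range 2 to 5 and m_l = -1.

Work shell by shell — for each n, count the (l, m_l) pairs that satisfy m_l = -1:
n=2 → 1; n=3 → 2; n=4 → 3; n=5 → 4.
Orbitals: 1 + 2 + 3 + 4 = 10. Including both spin states (m_s = ±1/2) gives 2 × 10 = 20 states.

20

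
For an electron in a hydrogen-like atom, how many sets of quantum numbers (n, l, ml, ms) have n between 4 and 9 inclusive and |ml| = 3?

84

Count contributing orbitals for each principal shell:
n=4 → 2; n=5 → 4; n=6 → 6; n=7 → 8; n=8 → 10; n=9 → 12.
Orbitals: 2 + 4 + 6 + 8 + 10 + 12 = 42. Including both spin states (ms = ±1/2) gives 2 × 42 = 84 states.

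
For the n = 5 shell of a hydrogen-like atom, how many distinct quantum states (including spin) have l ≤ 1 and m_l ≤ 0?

Go through l = 0, …, 4 (the values permitted for n = 5).
The (l, m_l) pairs meeting l ≤ 1 and m_l ≤ 0 give: l=0 → 1; l=1 → 2.
Orbitals: 1 + 2 = 3. Each orbital carries two spin states, so 3 × 2 = 6 states.

6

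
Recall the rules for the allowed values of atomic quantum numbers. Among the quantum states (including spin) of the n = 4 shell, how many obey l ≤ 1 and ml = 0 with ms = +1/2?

For n = 4, l ranges over 0 … 3.
Orbitals with l ≤ 1 and ml = 0, by l: l=0 → 1; l=1 → 1.
Orbitals: 1 + 1 = 2. With ms fixed to a single value there is one state per orbital, giving 2 states.

2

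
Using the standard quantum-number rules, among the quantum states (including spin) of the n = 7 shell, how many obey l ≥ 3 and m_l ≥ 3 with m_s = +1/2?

The (l, m_l) pairs meeting l ≥ 3 and m_l ≥ 3 give: l=3 → 1; l=4 → 2; l=5 → 3; l=6 → 4.
Orbitals: 1 + 2 + 3 + 4 = 10. With m_s fixed to a single value there is one state per orbital, giving 10 states.

10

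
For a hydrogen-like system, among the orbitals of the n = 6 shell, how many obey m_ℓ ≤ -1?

15

The (ℓ, m_ℓ) pairs meeting m_ℓ ≤ -1 give: ℓ=1 → 1; ℓ=2 → 2; ℓ=3 → 3; ℓ=4 → 4; ℓ=5 → 5.
Total orbitals: 1 + 2 + 3 + 4 + 5 = 15.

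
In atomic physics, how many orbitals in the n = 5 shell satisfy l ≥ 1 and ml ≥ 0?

14

Contributions: l=1 → 2; l=2 → 3; l=3 → 4; l=4 → 5.
Total orbitals: 2 + 3 + 4 + 5 = 14.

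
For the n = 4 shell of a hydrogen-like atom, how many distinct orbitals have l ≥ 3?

With n = 4 the allowed l are 0, 1, …, 3.
The (l, ml) pairs meeting l ≥ 3 give: l=3 → 7.
Total orbitals: 7.

7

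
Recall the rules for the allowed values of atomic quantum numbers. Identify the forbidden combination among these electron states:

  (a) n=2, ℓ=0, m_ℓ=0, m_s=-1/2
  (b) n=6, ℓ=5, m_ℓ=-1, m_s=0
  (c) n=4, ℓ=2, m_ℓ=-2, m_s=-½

(b) has m_s = 0, but an electron's spin must be ±1/2.
The remaining sets (a), (c) satisfy all four rules.

(b)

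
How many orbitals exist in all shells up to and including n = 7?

140

Total orbitals = 1² + 2² + 3² + 4² + 5² + 6² + 7² = 140.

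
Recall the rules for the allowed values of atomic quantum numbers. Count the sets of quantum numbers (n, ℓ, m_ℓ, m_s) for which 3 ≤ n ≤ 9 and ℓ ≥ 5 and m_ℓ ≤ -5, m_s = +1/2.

Per-shell orbital counts meeting the constraint:
n=6 → 1; n=7 → 3; n=8 → 6; n=9 → 10.
Orbitals: 1 + 3 + 6 + 10 = 20. With m_s fixed to +1/2 there is one state per orbital, so 20 states.

20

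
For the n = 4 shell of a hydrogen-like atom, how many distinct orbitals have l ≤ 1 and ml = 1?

The n = 4 shell has l = 0 through 3; check each.
Orbitals with l ≤ 1 and ml = 1, by l: l=1 → 1.
Total orbitals: 1.

1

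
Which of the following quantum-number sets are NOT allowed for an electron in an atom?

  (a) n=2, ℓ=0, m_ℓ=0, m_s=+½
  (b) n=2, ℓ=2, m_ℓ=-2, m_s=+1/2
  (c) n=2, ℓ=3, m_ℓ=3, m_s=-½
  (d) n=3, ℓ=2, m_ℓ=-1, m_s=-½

(b) has ℓ = 2 ≥ n = 2, violating 0 ≤ ℓ ≤ n−1.
(c) has ℓ = 3 ≥ n = 2, violating 0 ≤ ℓ ≤ n−1.
The remaining sets (a), (d) satisfy all four rules.

(b) and (c)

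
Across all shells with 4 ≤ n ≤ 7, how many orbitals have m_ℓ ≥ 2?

34

Treat each shell separately and count matching orbitals:
n=4 → 3; n=5 → 6; n=6 → 10; n=7 → 15.
Total orbitals: 3 + 6 + 10 + 15 = 34.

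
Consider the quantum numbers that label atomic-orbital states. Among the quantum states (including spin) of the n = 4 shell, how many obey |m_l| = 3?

Go through l = 0, …, 3 (the values permitted for n = 4).
The (l, m_l) pairs meeting |m_l| = 3 give: l=3 → 2.
Orbitals: 2. Each orbital carries two spin states, so 2 × 2 = 4 states.

4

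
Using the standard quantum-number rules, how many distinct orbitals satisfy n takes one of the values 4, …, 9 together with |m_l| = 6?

Treat each shell separately and count matching orbitals:
n=7 → 2; n=8 → 4; n=9 → 6.
Total orbitals: 2 + 4 + 6 = 12.

12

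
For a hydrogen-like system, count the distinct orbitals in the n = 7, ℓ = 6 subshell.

A subshell has 2ℓ+1 orbitals; with ℓ = 6, that's 13.

13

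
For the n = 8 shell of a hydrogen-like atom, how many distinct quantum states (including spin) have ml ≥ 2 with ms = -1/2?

21

The n = 8 shell has l = 0 through 7; check each.
Orbitals with ml ≥ 2, by l: l=2 → 1; l=3 → 2; l=4 → 3; l=5 → 4; l=6 → 5; l=7 → 6.
Orbitals: 1 + 2 + 3 + 4 + 5 + 6 = 21. With ms fixed to a single value there is one state per orbital, giving 21 states.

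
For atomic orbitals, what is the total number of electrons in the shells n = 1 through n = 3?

28

Shell n has n² orbitals: 1²=1 + 2²=4 + 3²=9 = 14 orbitals.
Two spin states per orbital: 2 × 14 = 28 electrons.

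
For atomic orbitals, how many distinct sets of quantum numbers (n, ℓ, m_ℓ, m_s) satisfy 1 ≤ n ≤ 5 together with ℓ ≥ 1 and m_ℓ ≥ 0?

Work shell by shell — for each n, count the (ℓ, m_ℓ) pairs that satisfy ℓ ≥ 1 and m_ℓ ≥ 0:
n=2 → 2; n=3 → 5; n=4 → 9; n=5 → 14.
Orbitals: 2 + 5 + 9 + 14 = 30. Including both spin states (m_s = ±1/2) gives 2 × 30 = 60 states.

60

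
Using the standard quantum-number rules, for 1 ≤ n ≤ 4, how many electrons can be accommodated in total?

Total orbitals = 1² + 2² + 3² + 4² = 30. Doubling for spin gives 60 electrons.

60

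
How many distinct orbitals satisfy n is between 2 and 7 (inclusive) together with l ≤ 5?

Per-shell orbital counts meeting the constraint:
n=2 → 4; n=3 → 9; n=4 → 16; n=5 → 25; n=6 → 36; n=7 → 36.
Total orbitals: 4 + 9 + 16 + 25 + 36 + 36 = 126.

126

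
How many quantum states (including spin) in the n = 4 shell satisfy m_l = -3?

2

Per l-value: l=3 → 1.
Orbitals: 1. Each orbital carries two spin states, so 1 × 2 = 2 states.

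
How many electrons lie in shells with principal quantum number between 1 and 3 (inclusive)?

Shell n has n² orbitals: 1²=1 + 2²=4 + 3²=9 = 14 orbitals.
Two spin states per orbital: 2 × 14 = 28 electrons.

28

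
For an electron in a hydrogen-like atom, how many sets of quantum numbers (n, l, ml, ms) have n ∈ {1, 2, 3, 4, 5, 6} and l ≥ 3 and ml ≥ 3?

Per-shell orbital counts meeting the constraint:
n=4 → 1; n=5 → 3; n=6 → 6.
Orbitals: 1 + 3 + 6 = 10. Including both spin states (ms = ±1/2) gives 2 × 10 = 20 states.

20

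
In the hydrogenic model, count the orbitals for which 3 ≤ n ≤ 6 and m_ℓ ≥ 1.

For each n in the range, tally the orbitals obeying m_ℓ ≥ 1:
n=3 → 3; n=4 → 6; n=5 → 10; n=6 → 15.
Total orbitals: 3 + 6 + 10 + 15 = 34.

34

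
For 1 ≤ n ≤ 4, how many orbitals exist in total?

30

Total orbitals = 1² + 2² + 3² + 4² = 30.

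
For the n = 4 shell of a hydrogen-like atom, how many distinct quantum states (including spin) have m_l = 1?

With n = 4 the allowed l are 0, 1, …, 3.
Contributions: l=1 → 1; l=2 → 1; l=3 → 1.
Orbitals: 1 + 1 + 1 = 3. Each orbital carries two spin states, so 3 × 2 = 6 states.

6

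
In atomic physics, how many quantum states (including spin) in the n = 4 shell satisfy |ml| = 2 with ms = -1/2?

4

With n = 4 the allowed l are 0, 1, …, 3.
Contributions: l=2 → 2; l=3 → 2.
Orbitals: 2 + 2 = 4. With ms fixed to a single value there is one state per orbital, giving 4 states.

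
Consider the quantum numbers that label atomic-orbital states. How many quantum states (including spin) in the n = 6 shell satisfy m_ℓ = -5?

For n = 6, ℓ ranges over 0 … 5.
Per ℓ-value: ℓ=5 → 1.
Orbitals: 1. Each orbital carries two spin states, so 1 × 2 = 2 states.

2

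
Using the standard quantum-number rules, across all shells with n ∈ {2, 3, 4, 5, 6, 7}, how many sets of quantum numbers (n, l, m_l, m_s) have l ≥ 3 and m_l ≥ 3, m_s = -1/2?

Work shell by shell — for each n, count the (l, m_l) pairs that satisfy l ≥ 3 and m_l ≥ 3:
n=4 → 1; n=5 → 3; n=6 → 6; n=7 → 10.
Orbitals: 1 + 3 + 6 + 10 = 20. With m_s fixed to -1/2 there is one state per orbital, so 20 states.

20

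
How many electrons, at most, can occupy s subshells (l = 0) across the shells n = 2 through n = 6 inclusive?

An s subshell (l = 0) exists for every n ≥ 1, so shells n = 2, 3, 4, 5, 6 each contribute one — 5 subshells.
Since each s subshell holds 2(2·0+1) = 2 electrons, the total is 5 × 2 = 10.

10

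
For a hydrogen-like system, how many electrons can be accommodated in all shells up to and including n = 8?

Total orbitals = 1² + 2² + 3² + 4² + 5² + 6² + 7² + 8² = 204. Doubling for spin gives 408 electrons.

408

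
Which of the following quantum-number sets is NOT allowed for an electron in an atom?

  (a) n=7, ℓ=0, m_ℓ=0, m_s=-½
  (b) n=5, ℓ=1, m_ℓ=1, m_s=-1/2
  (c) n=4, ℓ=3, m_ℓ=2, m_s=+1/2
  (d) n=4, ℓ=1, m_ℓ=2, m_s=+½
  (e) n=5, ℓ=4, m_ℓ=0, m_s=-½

(d)

(d) has |m_ℓ| = 2 > ℓ = 1, violating −ℓ ≤ m_ℓ ≤ ℓ.
The remaining sets (a), (b), (c), (e) satisfy all four rules.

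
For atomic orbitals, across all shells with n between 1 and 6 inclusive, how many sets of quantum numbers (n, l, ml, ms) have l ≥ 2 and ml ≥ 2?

40

Work shell by shell — for each n, count the (l, ml) pairs that satisfy l ≥ 2 and ml ≥ 2:
n=3 → 1; n=4 → 3; n=5 → 6; n=6 → 10.
Orbitals: 1 + 3 + 6 + 10 = 20. Including both spin states (ms = ±1/2) gives 2 × 20 = 40 states.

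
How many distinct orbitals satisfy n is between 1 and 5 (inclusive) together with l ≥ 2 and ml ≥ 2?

For each n in the range, tally the orbitals obeying l ≥ 2 and ml ≥ 2:
n=3 → 1; n=4 → 3; n=5 → 6.
Total orbitals: 1 + 3 + 6 = 10.

10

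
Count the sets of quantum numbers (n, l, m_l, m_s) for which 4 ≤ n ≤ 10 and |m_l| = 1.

Treat each shell separately and count matching orbitals:
n=4 → 6; n=5 → 8; n=6 → 10; n=7 → 12; n=8 → 14; n=9 → 16; n=10 → 18.
Orbitals: 6 + 8 + 10 + 12 + 14 + 16 + 18 = 84. Including both spin states (m_s = ±1/2) gives 2 × 84 = 168 states.

168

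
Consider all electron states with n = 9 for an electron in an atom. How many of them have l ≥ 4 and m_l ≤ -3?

For n = 9, l ranges over 0 … 8.
Orbitals with l ≥ 4 and m_l ≤ -3, by l: l=4 → 2; l=5 → 3; l=6 → 4; l=7 → 5; l=8 → 6.
Orbitals: 2 + 3 + 4 + 5 + 6 = 20. Each orbital carries two spin states, so 20 × 2 = 40 states.

40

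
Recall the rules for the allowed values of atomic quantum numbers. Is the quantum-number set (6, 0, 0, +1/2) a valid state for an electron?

n = 6 is a positive integer. ℓ = 0 satisfies 0 ≤ ℓ ≤ n−1 = 5. m_ℓ = 0 lies in the range −ℓ … +ℓ (here 0). m_s = +1/2 is one of ±1/2.
All four constraints are satisfied.

Allowed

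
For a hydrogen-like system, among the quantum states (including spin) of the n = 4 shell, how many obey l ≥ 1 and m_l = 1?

6

The n = 4 shell has l = 0 through 3; check each.
Per l-value: l=1 → 1; l=2 → 1; l=3 → 1.
Orbitals: 1 + 1 + 1 = 3. Each orbital carries two spin states, so 3 × 2 = 6 states.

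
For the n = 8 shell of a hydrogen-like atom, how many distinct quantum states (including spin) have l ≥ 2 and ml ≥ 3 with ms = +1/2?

Orbitals with l ≥ 2 and ml ≥ 3, by l: l=3 → 1; l=4 → 2; l=5 → 3; l=6 → 4; l=7 → 5.
Orbitals: 1 + 2 + 3 + 4 + 5 = 15. With ms fixed to a single value there is one state per orbital, giving 15 states.

15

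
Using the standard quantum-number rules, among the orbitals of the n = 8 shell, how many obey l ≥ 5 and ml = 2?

3

Orbitals with l ≥ 5 and ml = 2, by l: l=5 → 1; l=6 → 1; l=7 → 1.
Total orbitals: 1 + 1 + 1 = 3.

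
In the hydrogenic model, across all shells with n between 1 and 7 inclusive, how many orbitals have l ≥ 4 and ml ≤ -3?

16

Per-shell orbital counts meeting the constraint:
n=5 → 2; n=6 → 5; n=7 → 9.
Total orbitals: 2 + 5 + 9 = 16.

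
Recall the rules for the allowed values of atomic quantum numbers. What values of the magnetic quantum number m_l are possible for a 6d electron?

The 6d subshell has l = 2, and m_l takes every integer from −l to +l. With l = 2 that gives the 5 values -2, -1, 0, 1, 2.

-2, -1, 0, 1, 2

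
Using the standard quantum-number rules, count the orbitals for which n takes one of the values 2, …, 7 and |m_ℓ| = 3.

20

Treat each shell separately and count matching orbitals:
n=4 → 2; n=5 → 4; n=6 → 6; n=7 → 8.
Total orbitals: 2 + 4 + 6 + 8 = 20.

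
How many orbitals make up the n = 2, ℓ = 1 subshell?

A subshell has 2ℓ+1 orbitals; with ℓ = 1, that's 3.

3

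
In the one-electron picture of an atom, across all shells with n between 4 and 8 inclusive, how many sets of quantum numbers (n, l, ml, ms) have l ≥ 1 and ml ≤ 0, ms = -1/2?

For each n in the range, tally the orbitals obeying l ≥ 1 and ml ≤ 0:
n=4 → 9; n=5 → 14; n=6 → 20; n=7 → 27; n=8 → 35.
Orbitals: 9 + 14 + 20 + 27 + 35 = 105. With ms fixed to -1/2 there is one state per orbital, so 105 states.

105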